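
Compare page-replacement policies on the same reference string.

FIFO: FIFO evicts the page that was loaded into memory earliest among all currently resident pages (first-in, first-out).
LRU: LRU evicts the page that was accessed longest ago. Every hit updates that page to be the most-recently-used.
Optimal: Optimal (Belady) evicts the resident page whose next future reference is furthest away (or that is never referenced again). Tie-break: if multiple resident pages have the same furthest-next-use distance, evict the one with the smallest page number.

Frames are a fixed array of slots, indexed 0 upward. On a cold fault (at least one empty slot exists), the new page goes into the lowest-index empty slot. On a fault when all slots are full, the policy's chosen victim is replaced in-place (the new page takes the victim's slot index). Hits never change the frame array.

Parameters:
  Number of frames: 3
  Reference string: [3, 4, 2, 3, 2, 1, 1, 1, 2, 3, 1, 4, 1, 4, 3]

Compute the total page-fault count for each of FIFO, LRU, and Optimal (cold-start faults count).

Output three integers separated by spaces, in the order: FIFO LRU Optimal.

Answer: 6 5 5

Derivation:
--- FIFO ---
  step 0: ref 3 -> FAULT, frames=[3,-,-] (faults so far: 1)
  step 1: ref 4 -> FAULT, frames=[3,4,-] (faults so far: 2)
  step 2: ref 2 -> FAULT, frames=[3,4,2] (faults so far: 3)
  step 3: ref 3 -> HIT, frames=[3,4,2] (faults so far: 3)
  step 4: ref 2 -> HIT, frames=[3,4,2] (faults so far: 3)
  step 5: ref 1 -> FAULT, evict 3, frames=[1,4,2] (faults so far: 4)
  step 6: ref 1 -> HIT, frames=[1,4,2] (faults so far: 4)
  step 7: ref 1 -> HIT, frames=[1,4,2] (faults so far: 4)
  step 8: ref 2 -> HIT, frames=[1,4,2] (faults so far: 4)
  step 9: ref 3 -> FAULT, evict 4, frames=[1,3,2] (faults so far: 5)
  step 10: ref 1 -> HIT, frames=[1,3,2] (faults so far: 5)
  step 11: ref 4 -> FAULT, evict 2, frames=[1,3,4] (faults so far: 6)
  step 12: ref 1 -> HIT, frames=[1,3,4] (faults so far: 6)
  step 13: ref 4 -> HIT, frames=[1,3,4] (faults so far: 6)
  step 14: ref 3 -> HIT, frames=[1,3,4] (faults so far: 6)
  FIFO total faults: 6
--- LRU ---
  step 0: ref 3 -> FAULT, frames=[3,-,-] (faults so far: 1)
  step 1: ref 4 -> FAULT, frames=[3,4,-] (faults so far: 2)
  step 2: ref 2 -> FAULT, frames=[3,4,2] (faults so far: 3)
  step 3: ref 3 -> HIT, frames=[3,4,2] (faults so far: 3)
  step 4: ref 2 -> HIT, frames=[3,4,2] (faults so far: 3)
  step 5: ref 1 -> FAULT, evict 4, frames=[3,1,2] (faults so far: 4)
  step 6: ref 1 -> HIT, frames=[3,1,2] (faults so far: 4)
  step 7: ref 1 -> HIT, frames=[3,1,2] (faults so far: 4)
  step 8: ref 2 -> HIT, frames=[3,1,2] (faults so far: 4)
  step 9: ref 3 -> HIT, frames=[3,1,2] (faults so far: 4)
  step 10: ref 1 -> HIT, frames=[3,1,2] (faults so far: 4)
  step 11: ref 4 -> FAULT, evict 2, frames=[3,1,4] (faults so far: 5)
  step 12: ref 1 -> HIT, frames=[3,1,4] (faults so far: 5)
  step 13: ref 4 -> HIT, frames=[3,1,4] (faults so far: 5)
  step 14: ref 3 -> HIT, frames=[3,1,4] (faults so far: 5)
  LRU total faults: 5
--- Optimal ---
  step 0: ref 3 -> FAULT, frames=[3,-,-] (faults so far: 1)
  step 1: ref 4 -> FAULT, frames=[3,4,-] (faults so far: 2)
  step 2: ref 2 -> FAULT, frames=[3,4,2] (faults so far: 3)
  step 3: ref 3 -> HIT, frames=[3,4,2] (faults so far: 3)
  step 4: ref 2 -> HIT, frames=[3,4,2] (faults so far: 3)
  step 5: ref 1 -> FAULT, evict 4, frames=[3,1,2] (faults so far: 4)
  step 6: ref 1 -> HIT, frames=[3,1,2] (faults so far: 4)
  step 7: ref 1 -> HIT, frames=[3,1,2] (faults so far: 4)
  step 8: ref 2 -> HIT, frames=[3,1,2] (faults so far: 4)
  step 9: ref 3 -> HIT, frames=[3,1,2] (faults so far: 4)
  step 10: ref 1 -> HIT, frames=[3,1,2] (faults so far: 4)
  step 11: ref 4 -> FAULT, evict 2, frames=[3,1,4] (faults so far: 5)
  step 12: ref 1 -> HIT, frames=[3,1,4] (faults so far: 5)
  step 13: ref 4 -> HIT, frames=[3,1,4] (faults so far: 5)
  step 14: ref 3 -> HIT, frames=[3,1,4] (faults so far: 5)
  Optimal total faults: 5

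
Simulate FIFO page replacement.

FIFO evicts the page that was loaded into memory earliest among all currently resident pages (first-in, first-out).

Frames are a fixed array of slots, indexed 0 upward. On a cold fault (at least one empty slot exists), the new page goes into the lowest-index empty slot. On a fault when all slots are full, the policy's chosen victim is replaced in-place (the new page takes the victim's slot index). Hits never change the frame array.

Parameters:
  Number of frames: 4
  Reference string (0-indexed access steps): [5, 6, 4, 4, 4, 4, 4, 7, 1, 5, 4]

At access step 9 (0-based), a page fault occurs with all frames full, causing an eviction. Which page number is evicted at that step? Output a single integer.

Answer: 6

Derivation:
Step 0: ref 5 -> FAULT, frames=[5,-,-,-]
Step 1: ref 6 -> FAULT, frames=[5,6,-,-]
Step 2: ref 4 -> FAULT, frames=[5,6,4,-]
Step 3: ref 4 -> HIT, frames=[5,6,4,-]
Step 4: ref 4 -> HIT, frames=[5,6,4,-]
Step 5: ref 4 -> HIT, frames=[5,6,4,-]
Step 6: ref 4 -> HIT, frames=[5,6,4,-]
Step 7: ref 7 -> FAULT, frames=[5,6,4,7]
Step 8: ref 1 -> FAULT, evict 5, frames=[1,6,4,7]
Step 9: ref 5 -> FAULT, evict 6, frames=[1,5,4,7]
At step 9: evicted page 6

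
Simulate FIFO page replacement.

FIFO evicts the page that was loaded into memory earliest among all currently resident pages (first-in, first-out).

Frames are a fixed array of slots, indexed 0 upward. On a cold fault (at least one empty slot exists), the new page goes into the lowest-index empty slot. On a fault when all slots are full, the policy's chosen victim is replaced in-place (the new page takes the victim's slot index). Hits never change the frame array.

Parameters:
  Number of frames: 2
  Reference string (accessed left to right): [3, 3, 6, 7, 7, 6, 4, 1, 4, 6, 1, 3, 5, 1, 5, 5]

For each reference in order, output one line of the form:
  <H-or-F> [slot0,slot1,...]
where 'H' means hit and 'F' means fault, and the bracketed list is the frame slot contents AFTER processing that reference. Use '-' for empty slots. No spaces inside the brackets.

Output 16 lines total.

F [3,-]
H [3,-]
F [3,6]
F [7,6]
H [7,6]
H [7,6]
F [7,4]
F [1,4]
H [1,4]
F [1,6]
H [1,6]
F [3,6]
F [3,5]
F [1,5]
H [1,5]
H [1,5]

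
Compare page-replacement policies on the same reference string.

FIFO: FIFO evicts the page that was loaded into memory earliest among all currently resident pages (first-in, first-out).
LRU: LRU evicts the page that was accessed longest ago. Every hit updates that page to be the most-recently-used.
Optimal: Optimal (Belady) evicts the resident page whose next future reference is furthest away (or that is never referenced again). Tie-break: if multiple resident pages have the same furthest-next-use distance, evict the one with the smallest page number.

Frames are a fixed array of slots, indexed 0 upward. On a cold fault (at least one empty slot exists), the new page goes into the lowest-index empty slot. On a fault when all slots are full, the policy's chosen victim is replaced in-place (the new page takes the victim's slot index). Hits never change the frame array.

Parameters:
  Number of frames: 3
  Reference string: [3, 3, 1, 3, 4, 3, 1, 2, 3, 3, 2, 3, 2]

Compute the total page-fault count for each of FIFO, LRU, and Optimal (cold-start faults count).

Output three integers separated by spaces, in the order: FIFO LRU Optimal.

--- FIFO ---
  step 0: ref 3 -> FAULT, frames=[3,-,-] (faults so far: 1)
  step 1: ref 3 -> HIT, frames=[3,-,-] (faults so far: 1)
  step 2: ref 1 -> FAULT, frames=[3,1,-] (faults so far: 2)
  step 3: ref 3 -> HIT, frames=[3,1,-] (faults so far: 2)
  step 4: ref 4 -> FAULT, frames=[3,1,4] (faults so far: 3)
  step 5: ref 3 -> HIT, frames=[3,1,4] (faults so far: 3)
  step 6: ref 1 -> HIT, frames=[3,1,4] (faults so far: 3)
  step 7: ref 2 -> FAULT, evict 3, frames=[2,1,4] (faults so far: 4)
  step 8: ref 3 -> FAULT, evict 1, frames=[2,3,4] (faults so far: 5)
  step 9: ref 3 -> HIT, frames=[2,3,4] (faults so far: 5)
  step 10: ref 2 -> HIT, frames=[2,3,4] (faults so far: 5)
  step 11: ref 3 -> HIT, frames=[2,3,4] (faults so far: 5)
  step 12: ref 2 -> HIT, frames=[2,3,4] (faults so far: 5)
  FIFO total faults: 5
--- LRU ---
  step 0: ref 3 -> FAULT, frames=[3,-,-] (faults so far: 1)
  step 1: ref 3 -> HIT, frames=[3,-,-] (faults so far: 1)
  step 2: ref 1 -> FAULT, frames=[3,1,-] (faults so far: 2)
  step 3: ref 3 -> HIT, frames=[3,1,-] (faults so far: 2)
  step 4: ref 4 -> FAULT, frames=[3,1,4] (faults so far: 3)
  step 5: ref 3 -> HIT, frames=[3,1,4] (faults so far: 3)
  step 6: ref 1 -> HIT, frames=[3,1,4] (faults so far: 3)
  step 7: ref 2 -> FAULT, evict 4, frames=[3,1,2] (faults so far: 4)
  step 8: ref 3 -> HIT, frames=[3,1,2] (faults so far: 4)
  step 9: ref 3 -> HIT, frames=[3,1,2] (faults so far: 4)
  step 10: ref 2 -> HIT, frames=[3,1,2] (faults so far: 4)
  step 11: ref 3 -> HIT, frames=[3,1,2] (faults so far: 4)
  step 12: ref 2 -> HIT, frames=[3,1,2] (faults so far: 4)
  LRU total faults: 4
--- Optimal ---
  step 0: ref 3 -> FAULT, frames=[3,-,-] (faults so far: 1)
  step 1: ref 3 -> HIT, frames=[3,-,-] (faults so far: 1)
  step 2: ref 1 -> FAULT, frames=[3,1,-] (faults so far: 2)
  step 3: ref 3 -> HIT, frames=[3,1,-] (faults so far: 2)
  step 4: ref 4 -> FAULT, frames=[3,1,4] (faults so far: 3)
  step 5: ref 3 -> HIT, frames=[3,1,4] (faults so far: 3)
  step 6: ref 1 -> HIT, frames=[3,1,4] (faults so far: 3)
  step 7: ref 2 -> FAULT, evict 1, frames=[3,2,4] (faults so far: 4)
  step 8: ref 3 -> HIT, frames=[3,2,4] (faults so far: 4)
  step 9: ref 3 -> HIT, frames=[3,2,4] (faults so far: 4)
  step 10: ref 2 -> HIT, frames=[3,2,4] (faults so far: 4)
  step 11: ref 3 -> HIT, frames=[3,2,4] (faults so far: 4)
  step 12: ref 2 -> HIT, frames=[3,2,4] (faults so far: 4)
  Optimal total faults: 4

Answer: 5 4 4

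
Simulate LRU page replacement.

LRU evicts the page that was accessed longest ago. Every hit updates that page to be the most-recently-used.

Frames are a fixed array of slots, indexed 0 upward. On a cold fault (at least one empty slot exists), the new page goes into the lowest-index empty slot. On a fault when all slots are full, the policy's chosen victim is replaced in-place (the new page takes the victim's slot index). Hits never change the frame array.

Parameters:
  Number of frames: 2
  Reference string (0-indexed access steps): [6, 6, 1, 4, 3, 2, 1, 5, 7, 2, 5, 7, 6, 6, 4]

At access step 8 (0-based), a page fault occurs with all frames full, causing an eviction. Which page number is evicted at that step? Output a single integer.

Answer: 1

Derivation:
Step 0: ref 6 -> FAULT, frames=[6,-]
Step 1: ref 6 -> HIT, frames=[6,-]
Step 2: ref 1 -> FAULT, frames=[6,1]
Step 3: ref 4 -> FAULT, evict 6, frames=[4,1]
Step 4: ref 3 -> FAULT, evict 1, frames=[4,3]
Step 5: ref 2 -> FAULT, evict 4, frames=[2,3]
Step 6: ref 1 -> FAULT, evict 3, frames=[2,1]
Step 7: ref 5 -> FAULT, evict 2, frames=[5,1]
Step 8: ref 7 -> FAULT, evict 1, frames=[5,7]
At step 8: evicted page 1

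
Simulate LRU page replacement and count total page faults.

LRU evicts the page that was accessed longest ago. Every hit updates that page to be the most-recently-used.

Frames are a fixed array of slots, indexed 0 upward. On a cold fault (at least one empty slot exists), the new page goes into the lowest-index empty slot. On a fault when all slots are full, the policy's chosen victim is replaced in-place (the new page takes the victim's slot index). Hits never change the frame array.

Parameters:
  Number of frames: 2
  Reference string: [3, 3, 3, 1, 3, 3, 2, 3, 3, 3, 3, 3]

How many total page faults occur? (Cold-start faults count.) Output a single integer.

Step 0: ref 3 → FAULT, frames=[3,-]
Step 1: ref 3 → HIT, frames=[3,-]
Step 2: ref 3 → HIT, frames=[3,-]
Step 3: ref 1 → FAULT, frames=[3,1]
Step 4: ref 3 → HIT, frames=[3,1]
Step 5: ref 3 → HIT, frames=[3,1]
Step 6: ref 2 → FAULT (evict 1), frames=[3,2]
Step 7: ref 3 → HIT, frames=[3,2]
Step 8: ref 3 → HIT, frames=[3,2]
Step 9: ref 3 → HIT, frames=[3,2]
Step 10: ref 3 → HIT, frames=[3,2]
Step 11: ref 3 → HIT, frames=[3,2]
Total faults: 3

Answer: 3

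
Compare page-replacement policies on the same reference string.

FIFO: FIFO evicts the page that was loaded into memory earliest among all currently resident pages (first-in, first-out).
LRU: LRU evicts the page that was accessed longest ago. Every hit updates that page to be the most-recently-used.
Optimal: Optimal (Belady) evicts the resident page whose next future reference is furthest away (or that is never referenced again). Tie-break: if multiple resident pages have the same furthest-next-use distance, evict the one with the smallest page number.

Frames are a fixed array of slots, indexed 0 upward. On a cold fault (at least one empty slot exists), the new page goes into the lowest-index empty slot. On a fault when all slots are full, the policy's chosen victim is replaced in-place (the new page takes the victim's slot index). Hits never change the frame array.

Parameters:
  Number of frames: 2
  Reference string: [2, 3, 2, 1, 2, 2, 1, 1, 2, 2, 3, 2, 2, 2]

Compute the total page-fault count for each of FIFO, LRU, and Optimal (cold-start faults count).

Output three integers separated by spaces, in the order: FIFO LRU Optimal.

Answer: 5 4 4

Derivation:
--- FIFO ---
  step 0: ref 2 -> FAULT, frames=[2,-] (faults so far: 1)
  step 1: ref 3 -> FAULT, frames=[2,3] (faults so far: 2)
  step 2: ref 2 -> HIT, frames=[2,3] (faults so far: 2)
  step 3: ref 1 -> FAULT, evict 2, frames=[1,3] (faults so far: 3)
  step 4: ref 2 -> FAULT, evict 3, frames=[1,2] (faults so far: 4)
  step 5: ref 2 -> HIT, frames=[1,2] (faults so far: 4)
  step 6: ref 1 -> HIT, frames=[1,2] (faults so far: 4)
  step 7: ref 1 -> HIT, frames=[1,2] (faults so far: 4)
  step 8: ref 2 -> HIT, frames=[1,2] (faults so far: 4)
  step 9: ref 2 -> HIT, frames=[1,2] (faults so far: 4)
  step 10: ref 3 -> FAULT, evict 1, frames=[3,2] (faults so far: 5)
  step 11: ref 2 -> HIT, frames=[3,2] (faults so far: 5)
  step 12: ref 2 -> HIT, frames=[3,2] (faults so far: 5)
  step 13: ref 2 -> HIT, frames=[3,2] (faults so far: 5)
  FIFO total faults: 5
--- LRU ---
  step 0: ref 2 -> FAULT, frames=[2,-] (faults so far: 1)
  step 1: ref 3 -> FAULT, frames=[2,3] (faults so far: 2)
  step 2: ref 2 -> HIT, frames=[2,3] (faults so far: 2)
  step 3: ref 1 -> FAULT, evict 3, frames=[2,1] (faults so far: 3)
  step 4: ref 2 -> HIT, frames=[2,1] (faults so far: 3)
  step 5: ref 2 -> HIT, frames=[2,1] (faults so far: 3)
  step 6: ref 1 -> HIT, frames=[2,1] (faults so far: 3)
  step 7: ref 1 -> HIT, frames=[2,1] (faults so far: 3)
  step 8: ref 2 -> HIT, frames=[2,1] (faults so far: 3)
  step 9: ref 2 -> HIT, frames=[2,1] (faults so far: 3)
  step 10: ref 3 -> FAULT, evict 1, frames=[2,3] (faults so far: 4)
  step 11: ref 2 -> HIT, frames=[2,3] (faults so far: 4)
  step 12: ref 2 -> HIT, frames=[2,3] (faults so far: 4)
  step 13: ref 2 -> HIT, frames=[2,3] (faults so far: 4)
  LRU total faults: 4
--- Optimal ---
  step 0: ref 2 -> FAULT, frames=[2,-] (faults so far: 1)
  step 1: ref 3 -> FAULT, frames=[2,3] (faults so far: 2)
  step 2: ref 2 -> HIT, frames=[2,3] (faults so far: 2)
  step 3: ref 1 -> FAULT, evict 3, frames=[2,1] (faults so far: 3)
  step 4: ref 2 -> HIT, frames=[2,1] (faults so far: 3)
  step 5: ref 2 -> HIT, frames=[2,1] (faults so far: 3)
  step 6: ref 1 -> HIT, frames=[2,1] (faults so far: 3)
  step 7: ref 1 -> HIT, frames=[2,1] (faults so far: 3)
  step 8: ref 2 -> HIT, frames=[2,1] (faults so far: 3)
  step 9: ref 2 -> HIT, frames=[2,1] (faults so far: 3)
  step 10: ref 3 -> FAULT, evict 1, frames=[2,3] (faults so far: 4)
  step 11: ref 2 -> HIT, frames=[2,3] (faults so far: 4)
  step 12: ref 2 -> HIT, frames=[2,3] (faults so far: 4)
  step 13: ref 2 -> HIT, frames=[2,3] (faults so far: 4)
  Optimal total faults: 4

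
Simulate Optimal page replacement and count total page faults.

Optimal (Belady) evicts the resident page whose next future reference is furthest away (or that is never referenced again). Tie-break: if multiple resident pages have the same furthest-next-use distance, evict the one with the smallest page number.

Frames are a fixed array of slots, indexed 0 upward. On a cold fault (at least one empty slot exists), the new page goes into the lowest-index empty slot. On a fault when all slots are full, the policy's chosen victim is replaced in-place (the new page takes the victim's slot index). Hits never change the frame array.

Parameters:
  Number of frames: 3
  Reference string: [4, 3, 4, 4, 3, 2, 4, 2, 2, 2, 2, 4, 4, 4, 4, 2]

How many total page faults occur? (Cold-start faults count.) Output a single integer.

Answer: 3

Derivation:
Step 0: ref 4 → FAULT, frames=[4,-,-]
Step 1: ref 3 → FAULT, frames=[4,3,-]
Step 2: ref 4 → HIT, frames=[4,3,-]
Step 3: ref 4 → HIT, frames=[4,3,-]
Step 4: ref 3 → HIT, frames=[4,3,-]
Step 5: ref 2 → FAULT, frames=[4,3,2]
Step 6: ref 4 → HIT, frames=[4,3,2]
Step 7: ref 2 → HIT, frames=[4,3,2]
Step 8: ref 2 → HIT, frames=[4,3,2]
Step 9: ref 2 → HIT, frames=[4,3,2]
Step 10: ref 2 → HIT, frames=[4,3,2]
Step 11: ref 4 → HIT, frames=[4,3,2]
Step 12: ref 4 → HIT, frames=[4,3,2]
Step 13: ref 4 → HIT, frames=[4,3,2]
Step 14: ref 4 → HIT, frames=[4,3,2]
Step 15: ref 2 → HIT, frames=[4,3,2]
Total faults: 3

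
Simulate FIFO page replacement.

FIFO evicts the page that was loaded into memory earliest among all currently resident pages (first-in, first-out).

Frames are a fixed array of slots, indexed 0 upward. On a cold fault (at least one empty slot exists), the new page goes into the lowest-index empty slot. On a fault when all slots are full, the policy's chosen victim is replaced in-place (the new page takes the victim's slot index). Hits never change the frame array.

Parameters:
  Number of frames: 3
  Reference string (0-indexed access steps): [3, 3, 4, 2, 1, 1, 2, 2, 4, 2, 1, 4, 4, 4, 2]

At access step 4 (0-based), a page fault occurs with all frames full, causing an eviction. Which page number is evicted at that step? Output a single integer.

Step 0: ref 3 -> FAULT, frames=[3,-,-]
Step 1: ref 3 -> HIT, frames=[3,-,-]
Step 2: ref 4 -> FAULT, frames=[3,4,-]
Step 3: ref 2 -> FAULT, frames=[3,4,2]
Step 4: ref 1 -> FAULT, evict 3, frames=[1,4,2]
At step 4: evicted page 3

Answer: 3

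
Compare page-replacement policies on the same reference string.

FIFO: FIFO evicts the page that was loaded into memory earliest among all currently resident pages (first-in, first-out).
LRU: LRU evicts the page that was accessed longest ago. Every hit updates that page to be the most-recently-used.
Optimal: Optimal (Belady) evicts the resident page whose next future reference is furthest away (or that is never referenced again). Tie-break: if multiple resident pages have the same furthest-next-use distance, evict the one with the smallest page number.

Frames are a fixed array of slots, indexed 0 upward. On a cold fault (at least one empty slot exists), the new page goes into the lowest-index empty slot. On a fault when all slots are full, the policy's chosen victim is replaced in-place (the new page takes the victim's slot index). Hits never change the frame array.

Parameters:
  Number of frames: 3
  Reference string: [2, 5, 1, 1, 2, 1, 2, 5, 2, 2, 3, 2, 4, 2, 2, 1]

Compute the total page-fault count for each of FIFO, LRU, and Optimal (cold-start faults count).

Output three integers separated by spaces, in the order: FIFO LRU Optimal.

--- FIFO ---
  step 0: ref 2 -> FAULT, frames=[2,-,-] (faults so far: 1)
  step 1: ref 5 -> FAULT, frames=[2,5,-] (faults so far: 2)
  step 2: ref 1 -> FAULT, frames=[2,5,1] (faults so far: 3)
  step 3: ref 1 -> HIT, frames=[2,5,1] (faults so far: 3)
  step 4: ref 2 -> HIT, frames=[2,5,1] (faults so far: 3)
  step 5: ref 1 -> HIT, frames=[2,5,1] (faults so far: 3)
  step 6: ref 2 -> HIT, frames=[2,5,1] (faults so far: 3)
  step 7: ref 5 -> HIT, frames=[2,5,1] (faults so far: 3)
  step 8: ref 2 -> HIT, frames=[2,5,1] (faults so far: 3)
  step 9: ref 2 -> HIT, frames=[2,5,1] (faults so far: 3)
  step 10: ref 3 -> FAULT, evict 2, frames=[3,5,1] (faults so far: 4)
  step 11: ref 2 -> FAULT, evict 5, frames=[3,2,1] (faults so far: 5)
  step 12: ref 4 -> FAULT, evict 1, frames=[3,2,4] (faults so far: 6)
  step 13: ref 2 -> HIT, frames=[3,2,4] (faults so far: 6)
  step 14: ref 2 -> HIT, frames=[3,2,4] (faults so far: 6)
  step 15: ref 1 -> FAULT, evict 3, frames=[1,2,4] (faults so far: 7)
  FIFO total faults: 7
--- LRU ---
  step 0: ref 2 -> FAULT, frames=[2,-,-] (faults so far: 1)
  step 1: ref 5 -> FAULT, frames=[2,5,-] (faults so far: 2)
  step 2: ref 1 -> FAULT, frames=[2,5,1] (faults so far: 3)
  step 3: ref 1 -> HIT, frames=[2,5,1] (faults so far: 3)
  step 4: ref 2 -> HIT, frames=[2,5,1] (faults so far: 3)
  step 5: ref 1 -> HIT, frames=[2,5,1] (faults so far: 3)
  step 6: ref 2 -> HIT, frames=[2,5,1] (faults so far: 3)
  step 7: ref 5 -> HIT, frames=[2,5,1] (faults so far: 3)
  step 8: ref 2 -> HIT, frames=[2,5,1] (faults so far: 3)
  step 9: ref 2 -> HIT, frames=[2,5,1] (faults so far: 3)
  step 10: ref 3 -> FAULT, evict 1, frames=[2,5,3] (faults so far: 4)
  step 11: ref 2 -> HIT, frames=[2,5,3] (faults so far: 4)
  step 12: ref 4 -> FAULT, evict 5, frames=[2,4,3] (faults so far: 5)
  step 13: ref 2 -> HIT, frames=[2,4,3] (faults so far: 5)
  step 14: ref 2 -> HIT, frames=[2,4,3] (faults so far: 5)
  step 15: ref 1 -> FAULT, evict 3, frames=[2,4,1] (faults so far: 6)
  LRU total faults: 6
--- Optimal ---
  step 0: ref 2 -> FAULT, frames=[2,-,-] (faults so far: 1)
  step 1: ref 5 -> FAULT, frames=[2,5,-] (faults so far: 2)
  step 2: ref 1 -> FAULT, frames=[2,5,1] (faults so far: 3)
  step 3: ref 1 -> HIT, frames=[2,5,1] (faults so far: 3)
  step 4: ref 2 -> HIT, frames=[2,5,1] (faults so far: 3)
  step 5: ref 1 -> HIT, frames=[2,5,1] (faults so far: 3)
  step 6: ref 2 -> HIT, frames=[2,5,1] (faults so far: 3)
  step 7: ref 5 -> HIT, frames=[2,5,1] (faults so far: 3)
  step 8: ref 2 -> HIT, frames=[2,5,1] (faults so far: 3)
  step 9: ref 2 -> HIT, frames=[2,5,1] (faults so far: 3)
  step 10: ref 3 -> FAULT, evict 5, frames=[2,3,1] (faults so far: 4)
  step 11: ref 2 -> HIT, frames=[2,3,1] (faults so far: 4)
  step 12: ref 4 -> FAULT, evict 3, frames=[2,4,1] (faults so far: 5)
  step 13: ref 2 -> HIT, frames=[2,4,1] (faults so far: 5)
  step 14: ref 2 -> HIT, frames=[2,4,1] (faults so far: 5)
  step 15: ref 1 -> HIT, frames=[2,4,1] (faults so far: 5)
  Optimal total faults: 5

Answer: 7 6 5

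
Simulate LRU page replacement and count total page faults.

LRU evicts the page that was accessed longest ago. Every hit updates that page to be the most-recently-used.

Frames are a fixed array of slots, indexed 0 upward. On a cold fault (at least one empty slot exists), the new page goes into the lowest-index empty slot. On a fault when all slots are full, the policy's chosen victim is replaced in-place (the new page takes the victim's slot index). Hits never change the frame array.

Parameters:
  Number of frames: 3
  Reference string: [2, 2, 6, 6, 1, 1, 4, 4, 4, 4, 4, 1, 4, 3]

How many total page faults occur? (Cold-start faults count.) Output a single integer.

Answer: 5

Derivation:
Step 0: ref 2 → FAULT, frames=[2,-,-]
Step 1: ref 2 → HIT, frames=[2,-,-]
Step 2: ref 6 → FAULT, frames=[2,6,-]
Step 3: ref 6 → HIT, frames=[2,6,-]
Step 4: ref 1 → FAULT, frames=[2,6,1]
Step 5: ref 1 → HIT, frames=[2,6,1]
Step 6: ref 4 → FAULT (evict 2), frames=[4,6,1]
Step 7: ref 4 → HIT, frames=[4,6,1]
Step 8: ref 4 → HIT, frames=[4,6,1]
Step 9: ref 4 → HIT, frames=[4,6,1]
Step 10: ref 4 → HIT, frames=[4,6,1]
Step 11: ref 1 → HIT, frames=[4,6,1]
Step 12: ref 4 → HIT, frames=[4,6,1]
Step 13: ref 3 → FAULT (evict 6), frames=[4,3,1]
Total faults: 5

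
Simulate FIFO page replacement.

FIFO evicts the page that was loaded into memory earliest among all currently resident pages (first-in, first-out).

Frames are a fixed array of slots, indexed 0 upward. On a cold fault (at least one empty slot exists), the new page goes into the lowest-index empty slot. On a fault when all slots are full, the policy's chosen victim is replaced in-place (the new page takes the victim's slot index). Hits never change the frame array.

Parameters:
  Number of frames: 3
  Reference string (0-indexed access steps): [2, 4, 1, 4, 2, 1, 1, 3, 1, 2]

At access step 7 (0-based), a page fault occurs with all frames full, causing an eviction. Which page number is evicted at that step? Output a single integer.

Answer: 2

Derivation:
Step 0: ref 2 -> FAULT, frames=[2,-,-]
Step 1: ref 4 -> FAULT, frames=[2,4,-]
Step 2: ref 1 -> FAULT, frames=[2,4,1]
Step 3: ref 4 -> HIT, frames=[2,4,1]
Step 4: ref 2 -> HIT, frames=[2,4,1]
Step 5: ref 1 -> HIT, frames=[2,4,1]
Step 6: ref 1 -> HIT, frames=[2,4,1]
Step 7: ref 3 -> FAULT, evict 2, frames=[3,4,1]
At step 7: evicted page 2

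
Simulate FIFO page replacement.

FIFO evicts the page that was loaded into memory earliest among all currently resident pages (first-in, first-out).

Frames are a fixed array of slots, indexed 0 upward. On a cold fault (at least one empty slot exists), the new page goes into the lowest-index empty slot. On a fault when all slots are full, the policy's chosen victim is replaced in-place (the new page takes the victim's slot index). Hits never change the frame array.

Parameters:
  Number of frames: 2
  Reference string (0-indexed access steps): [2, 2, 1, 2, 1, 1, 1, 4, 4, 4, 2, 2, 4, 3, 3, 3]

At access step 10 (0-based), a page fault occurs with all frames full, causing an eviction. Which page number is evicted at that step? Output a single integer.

Step 0: ref 2 -> FAULT, frames=[2,-]
Step 1: ref 2 -> HIT, frames=[2,-]
Step 2: ref 1 -> FAULT, frames=[2,1]
Step 3: ref 2 -> HIT, frames=[2,1]
Step 4: ref 1 -> HIT, frames=[2,1]
Step 5: ref 1 -> HIT, frames=[2,1]
Step 6: ref 1 -> HIT, frames=[2,1]
Step 7: ref 4 -> FAULT, evict 2, frames=[4,1]
Step 8: ref 4 -> HIT, frames=[4,1]
Step 9: ref 4 -> HIT, frames=[4,1]
Step 10: ref 2 -> FAULT, evict 1, frames=[4,2]
At step 10: evicted page 1

Answer: 1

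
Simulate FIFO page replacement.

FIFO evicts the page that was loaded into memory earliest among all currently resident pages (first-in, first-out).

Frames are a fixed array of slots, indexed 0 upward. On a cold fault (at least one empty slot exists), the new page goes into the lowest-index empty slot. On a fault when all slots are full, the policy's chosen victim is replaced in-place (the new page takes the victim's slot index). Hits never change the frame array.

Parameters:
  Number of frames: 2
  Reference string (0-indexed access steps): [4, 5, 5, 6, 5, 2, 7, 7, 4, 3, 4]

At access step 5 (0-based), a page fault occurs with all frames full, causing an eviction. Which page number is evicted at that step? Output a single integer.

Answer: 5

Derivation:
Step 0: ref 4 -> FAULT, frames=[4,-]
Step 1: ref 5 -> FAULT, frames=[4,5]
Step 2: ref 5 -> HIT, frames=[4,5]
Step 3: ref 6 -> FAULT, evict 4, frames=[6,5]
Step 4: ref 5 -> HIT, frames=[6,5]
Step 5: ref 2 -> FAULT, evict 5, frames=[6,2]
At step 5: evicted page 5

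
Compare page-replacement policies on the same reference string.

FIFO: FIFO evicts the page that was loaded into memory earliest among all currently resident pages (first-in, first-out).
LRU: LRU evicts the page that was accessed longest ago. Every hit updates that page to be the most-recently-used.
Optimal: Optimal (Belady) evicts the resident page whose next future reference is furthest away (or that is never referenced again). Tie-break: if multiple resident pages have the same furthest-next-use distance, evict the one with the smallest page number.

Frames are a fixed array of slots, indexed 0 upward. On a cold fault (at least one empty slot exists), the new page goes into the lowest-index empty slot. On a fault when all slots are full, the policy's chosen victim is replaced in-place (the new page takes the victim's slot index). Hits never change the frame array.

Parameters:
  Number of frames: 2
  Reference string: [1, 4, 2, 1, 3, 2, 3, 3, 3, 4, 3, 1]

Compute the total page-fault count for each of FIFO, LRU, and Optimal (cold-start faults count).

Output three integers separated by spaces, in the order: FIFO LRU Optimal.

Answer: 9 8 6

Derivation:
--- FIFO ---
  step 0: ref 1 -> FAULT, frames=[1,-] (faults so far: 1)
  step 1: ref 4 -> FAULT, frames=[1,4] (faults so far: 2)
  step 2: ref 2 -> FAULT, evict 1, frames=[2,4] (faults so far: 3)
  step 3: ref 1 -> FAULT, evict 4, frames=[2,1] (faults so far: 4)
  step 4: ref 3 -> FAULT, evict 2, frames=[3,1] (faults so far: 5)
  step 5: ref 2 -> FAULT, evict 1, frames=[3,2] (faults so far: 6)
  step 6: ref 3 -> HIT, frames=[3,2] (faults so far: 6)
  step 7: ref 3 -> HIT, frames=[3,2] (faults so far: 6)
  step 8: ref 3 -> HIT, frames=[3,2] (faults so far: 6)
  step 9: ref 4 -> FAULT, evict 3, frames=[4,2] (faults so far: 7)
  step 10: ref 3 -> FAULT, evict 2, frames=[4,3] (faults so far: 8)
  step 11: ref 1 -> FAULT, evict 4, frames=[1,3] (faults so far: 9)
  FIFO total faults: 9
--- LRU ---
  step 0: ref 1 -> FAULT, frames=[1,-] (faults so far: 1)
  step 1: ref 4 -> FAULT, frames=[1,4] (faults so far: 2)
  step 2: ref 2 -> FAULT, evict 1, frames=[2,4] (faults so far: 3)
  step 3: ref 1 -> FAULT, evict 4, frames=[2,1] (faults so far: 4)
  step 4: ref 3 -> FAULT, evict 2, frames=[3,1] (faults so far: 5)
  step 5: ref 2 -> FAULT, evict 1, frames=[3,2] (faults so far: 6)
  step 6: ref 3 -> HIT, frames=[3,2] (faults so far: 6)
  step 7: ref 3 -> HIT, frames=[3,2] (faults so far: 6)
  step 8: ref 3 -> HIT, frames=[3,2] (faults so far: 6)
  step 9: ref 4 -> FAULT, evict 2, frames=[3,4] (faults so far: 7)
  step 10: ref 3 -> HIT, frames=[3,4] (faults so far: 7)
  step 11: ref 1 -> FAULT, evict 4, frames=[3,1] (faults so far: 8)
  LRU total faults: 8
--- Optimal ---
  step 0: ref 1 -> FAULT, frames=[1,-] (faults so far: 1)
  step 1: ref 4 -> FAULT, frames=[1,4] (faults so far: 2)
  step 2: ref 2 -> FAULT, evict 4, frames=[1,2] (faults so far: 3)
  step 3: ref 1 -> HIT, frames=[1,2] (faults so far: 3)
  step 4: ref 3 -> FAULT, evict 1, frames=[3,2] (faults so far: 4)
  step 5: ref 2 -> HIT, frames=[3,2] (faults so far: 4)
  step 6: ref 3 -> HIT, frames=[3,2] (faults so far: 4)
  step 7: ref 3 -> HIT, frames=[3,2] (faults so far: 4)
  step 8: ref 3 -> HIT, frames=[3,2] (faults so far: 4)
  step 9: ref 4 -> FAULT, evict 2, frames=[3,4] (faults so far: 5)
  step 10: ref 3 -> HIT, frames=[3,4] (faults so far: 5)
  step 11: ref 1 -> FAULT, evict 3, frames=[1,4] (faults so far: 6)
  Optimal total faults: 6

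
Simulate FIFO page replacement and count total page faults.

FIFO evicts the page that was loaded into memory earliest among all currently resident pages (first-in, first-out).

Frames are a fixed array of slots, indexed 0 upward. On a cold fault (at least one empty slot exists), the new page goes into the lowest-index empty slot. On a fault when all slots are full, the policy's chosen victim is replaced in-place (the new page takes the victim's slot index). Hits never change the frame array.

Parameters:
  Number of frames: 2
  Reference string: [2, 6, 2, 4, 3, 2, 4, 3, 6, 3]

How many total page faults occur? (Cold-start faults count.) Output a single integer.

Answer: 8

Derivation:
Step 0: ref 2 → FAULT, frames=[2,-]
Step 1: ref 6 → FAULT, frames=[2,6]
Step 2: ref 2 → HIT, frames=[2,6]
Step 3: ref 4 → FAULT (evict 2), frames=[4,6]
Step 4: ref 3 → FAULT (evict 6), frames=[4,3]
Step 5: ref 2 → FAULT (evict 4), frames=[2,3]
Step 6: ref 4 → FAULT (evict 3), frames=[2,4]
Step 7: ref 3 → FAULT (evict 2), frames=[3,4]
Step 8: ref 6 → FAULT (evict 4), frames=[3,6]
Step 9: ref 3 → HIT, frames=[3,6]
Total faults: 8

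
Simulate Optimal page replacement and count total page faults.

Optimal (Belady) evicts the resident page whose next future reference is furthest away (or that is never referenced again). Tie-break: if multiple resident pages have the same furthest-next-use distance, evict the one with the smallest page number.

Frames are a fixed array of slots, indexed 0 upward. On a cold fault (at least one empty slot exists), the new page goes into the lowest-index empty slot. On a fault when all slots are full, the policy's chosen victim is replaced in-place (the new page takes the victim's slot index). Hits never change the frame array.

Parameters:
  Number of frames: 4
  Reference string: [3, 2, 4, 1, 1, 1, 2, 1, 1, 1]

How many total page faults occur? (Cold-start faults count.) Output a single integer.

Step 0: ref 3 → FAULT, frames=[3,-,-,-]
Step 1: ref 2 → FAULT, frames=[3,2,-,-]
Step 2: ref 4 → FAULT, frames=[3,2,4,-]
Step 3: ref 1 → FAULT, frames=[3,2,4,1]
Step 4: ref 1 → HIT, frames=[3,2,4,1]
Step 5: ref 1 → HIT, frames=[3,2,4,1]
Step 6: ref 2 → HIT, frames=[3,2,4,1]
Step 7: ref 1 → HIT, frames=[3,2,4,1]
Step 8: ref 1 → HIT, frames=[3,2,4,1]
Step 9: ref 1 → HIT, frames=[3,2,4,1]
Total faults: 4

Answer: 4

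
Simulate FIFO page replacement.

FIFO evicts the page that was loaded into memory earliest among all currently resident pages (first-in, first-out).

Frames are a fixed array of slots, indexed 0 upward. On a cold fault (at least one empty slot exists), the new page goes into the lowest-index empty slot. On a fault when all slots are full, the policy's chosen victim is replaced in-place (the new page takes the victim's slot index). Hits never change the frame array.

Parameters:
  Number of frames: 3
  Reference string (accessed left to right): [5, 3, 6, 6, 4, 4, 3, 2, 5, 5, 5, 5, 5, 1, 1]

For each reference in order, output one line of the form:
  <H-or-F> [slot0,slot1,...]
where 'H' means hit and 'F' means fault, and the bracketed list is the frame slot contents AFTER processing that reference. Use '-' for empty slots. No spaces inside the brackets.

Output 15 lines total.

F [5,-,-]
F [5,3,-]
F [5,3,6]
H [5,3,6]
F [4,3,6]
H [4,3,6]
H [4,3,6]
F [4,2,6]
F [4,2,5]
H [4,2,5]
H [4,2,5]
H [4,2,5]
H [4,2,5]
F [1,2,5]
H [1,2,5]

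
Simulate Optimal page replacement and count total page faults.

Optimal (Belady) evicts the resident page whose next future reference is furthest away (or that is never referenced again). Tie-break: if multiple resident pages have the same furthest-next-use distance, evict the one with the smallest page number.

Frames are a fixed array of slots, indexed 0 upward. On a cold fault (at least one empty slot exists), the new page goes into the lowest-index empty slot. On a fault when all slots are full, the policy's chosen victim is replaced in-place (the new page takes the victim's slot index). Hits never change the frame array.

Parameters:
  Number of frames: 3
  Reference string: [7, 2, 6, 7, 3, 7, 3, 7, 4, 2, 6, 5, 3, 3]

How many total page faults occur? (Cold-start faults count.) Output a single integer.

Step 0: ref 7 → FAULT, frames=[7,-,-]
Step 1: ref 2 → FAULT, frames=[7,2,-]
Step 2: ref 6 → FAULT, frames=[7,2,6]
Step 3: ref 7 → HIT, frames=[7,2,6]
Step 4: ref 3 → FAULT (evict 6), frames=[7,2,3]
Step 5: ref 7 → HIT, frames=[7,2,3]
Step 6: ref 3 → HIT, frames=[7,2,3]
Step 7: ref 7 → HIT, frames=[7,2,3]
Step 8: ref 4 → FAULT (evict 7), frames=[4,2,3]
Step 9: ref 2 → HIT, frames=[4,2,3]
Step 10: ref 6 → FAULT (evict 2), frames=[4,6,3]
Step 11: ref 5 → FAULT (evict 4), frames=[5,6,3]
Step 12: ref 3 → HIT, frames=[5,6,3]
Step 13: ref 3 → HIT, frames=[5,6,3]
Total faults: 7

Answer: 7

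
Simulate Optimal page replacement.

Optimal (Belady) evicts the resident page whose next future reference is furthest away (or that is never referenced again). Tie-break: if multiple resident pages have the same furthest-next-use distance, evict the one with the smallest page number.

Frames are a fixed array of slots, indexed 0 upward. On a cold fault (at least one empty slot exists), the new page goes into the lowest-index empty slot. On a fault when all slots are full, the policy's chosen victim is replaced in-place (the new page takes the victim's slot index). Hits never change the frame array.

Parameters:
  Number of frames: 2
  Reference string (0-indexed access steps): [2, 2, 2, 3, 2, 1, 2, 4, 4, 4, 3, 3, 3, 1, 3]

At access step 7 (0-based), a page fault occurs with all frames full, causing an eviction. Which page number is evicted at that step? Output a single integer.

Answer: 2

Derivation:
Step 0: ref 2 -> FAULT, frames=[2,-]
Step 1: ref 2 -> HIT, frames=[2,-]
Step 2: ref 2 -> HIT, frames=[2,-]
Step 3: ref 3 -> FAULT, frames=[2,3]
Step 4: ref 2 -> HIT, frames=[2,3]
Step 5: ref 1 -> FAULT, evict 3, frames=[2,1]
Step 6: ref 2 -> HIT, frames=[2,1]
Step 7: ref 4 -> FAULT, evict 2, frames=[4,1]
At step 7: evicted page 2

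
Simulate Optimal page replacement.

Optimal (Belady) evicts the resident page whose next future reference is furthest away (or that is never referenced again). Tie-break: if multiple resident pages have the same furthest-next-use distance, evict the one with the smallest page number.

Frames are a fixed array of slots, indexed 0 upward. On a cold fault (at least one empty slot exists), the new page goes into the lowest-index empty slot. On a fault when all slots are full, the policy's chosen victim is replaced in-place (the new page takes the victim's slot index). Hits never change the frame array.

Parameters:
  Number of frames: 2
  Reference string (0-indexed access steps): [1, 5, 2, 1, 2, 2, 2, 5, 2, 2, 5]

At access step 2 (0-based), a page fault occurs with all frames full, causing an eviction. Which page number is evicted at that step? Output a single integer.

Step 0: ref 1 -> FAULT, frames=[1,-]
Step 1: ref 5 -> FAULT, frames=[1,5]
Step 2: ref 2 -> FAULT, evict 5, frames=[1,2]
At step 2: evicted page 5

Answer: 5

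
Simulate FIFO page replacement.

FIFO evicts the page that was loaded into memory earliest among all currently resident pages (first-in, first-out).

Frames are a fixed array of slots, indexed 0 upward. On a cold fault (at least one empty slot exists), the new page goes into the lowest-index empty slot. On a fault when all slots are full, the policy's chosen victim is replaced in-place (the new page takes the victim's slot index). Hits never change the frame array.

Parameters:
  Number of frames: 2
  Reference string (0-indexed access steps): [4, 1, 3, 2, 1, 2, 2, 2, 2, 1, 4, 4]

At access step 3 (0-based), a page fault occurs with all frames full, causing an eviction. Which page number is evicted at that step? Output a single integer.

Answer: 1

Derivation:
Step 0: ref 4 -> FAULT, frames=[4,-]
Step 1: ref 1 -> FAULT, frames=[4,1]
Step 2: ref 3 -> FAULT, evict 4, frames=[3,1]
Step 3: ref 2 -> FAULT, evict 1, frames=[3,2]
At step 3: evicted page 1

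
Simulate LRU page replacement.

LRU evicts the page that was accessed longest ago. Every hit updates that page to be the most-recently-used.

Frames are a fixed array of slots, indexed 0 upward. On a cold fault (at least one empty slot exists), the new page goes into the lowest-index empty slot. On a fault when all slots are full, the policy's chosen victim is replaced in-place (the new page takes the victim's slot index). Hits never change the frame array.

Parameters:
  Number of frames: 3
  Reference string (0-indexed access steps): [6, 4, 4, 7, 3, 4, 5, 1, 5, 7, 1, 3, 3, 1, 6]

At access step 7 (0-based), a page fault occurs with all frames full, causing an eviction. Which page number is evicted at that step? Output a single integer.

Answer: 3

Derivation:
Step 0: ref 6 -> FAULT, frames=[6,-,-]
Step 1: ref 4 -> FAULT, frames=[6,4,-]
Step 2: ref 4 -> HIT, frames=[6,4,-]
Step 3: ref 7 -> FAULT, frames=[6,4,7]
Step 4: ref 3 -> FAULT, evict 6, frames=[3,4,7]
Step 5: ref 4 -> HIT, frames=[3,4,7]
Step 6: ref 5 -> FAULT, evict 7, frames=[3,4,5]
Step 7: ref 1 -> FAULT, evict 3, frames=[1,4,5]
At step 7: evicted page 3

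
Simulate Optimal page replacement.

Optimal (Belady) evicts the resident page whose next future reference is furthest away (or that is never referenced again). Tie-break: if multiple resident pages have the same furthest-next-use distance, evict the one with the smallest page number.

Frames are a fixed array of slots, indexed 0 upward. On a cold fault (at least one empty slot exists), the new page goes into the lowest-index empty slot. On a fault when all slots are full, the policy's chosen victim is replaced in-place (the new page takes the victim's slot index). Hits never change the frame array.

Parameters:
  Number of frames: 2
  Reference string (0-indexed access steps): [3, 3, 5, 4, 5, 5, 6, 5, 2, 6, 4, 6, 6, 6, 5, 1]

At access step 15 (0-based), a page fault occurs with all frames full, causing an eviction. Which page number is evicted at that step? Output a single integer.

Answer: 5

Derivation:
Step 0: ref 3 -> FAULT, frames=[3,-]
Step 1: ref 3 -> HIT, frames=[3,-]
Step 2: ref 5 -> FAULT, frames=[3,5]
Step 3: ref 4 -> FAULT, evict 3, frames=[4,5]
Step 4: ref 5 -> HIT, frames=[4,5]
Step 5: ref 5 -> HIT, frames=[4,5]
Step 6: ref 6 -> FAULT, evict 4, frames=[6,5]
Step 7: ref 5 -> HIT, frames=[6,5]
Step 8: ref 2 -> FAULT, evict 5, frames=[6,2]
Step 9: ref 6 -> HIT, frames=[6,2]
Step 10: ref 4 -> FAULT, evict 2, frames=[6,4]
Step 11: ref 6 -> HIT, frames=[6,4]
Step 12: ref 6 -> HIT, frames=[6,4]
Step 13: ref 6 -> HIT, frames=[6,4]
Step 14: ref 5 -> FAULT, evict 4, frames=[6,5]
Step 15: ref 1 -> FAULT, evict 5, frames=[6,1]
At step 15: evicted page 5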